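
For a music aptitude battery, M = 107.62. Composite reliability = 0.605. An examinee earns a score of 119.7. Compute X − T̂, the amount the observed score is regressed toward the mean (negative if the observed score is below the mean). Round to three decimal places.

T̂ = 0.605(119.7) + 0.395(107.62) = 72.4185 + 42.50990 = 114.92840 → 114.9284
X − T̂ = 119.7 − 114.9284 = 4.7716 → 4.772

4.772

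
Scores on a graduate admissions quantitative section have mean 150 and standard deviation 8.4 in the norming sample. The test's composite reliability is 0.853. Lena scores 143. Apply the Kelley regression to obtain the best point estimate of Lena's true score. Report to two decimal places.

144.03

T̂ = ρX + (1 − ρ)μ
  = 0.853 × 143 + 0.147 × 150
  = 121.979 + 22.050
  = 144.029
  ≈ 144.03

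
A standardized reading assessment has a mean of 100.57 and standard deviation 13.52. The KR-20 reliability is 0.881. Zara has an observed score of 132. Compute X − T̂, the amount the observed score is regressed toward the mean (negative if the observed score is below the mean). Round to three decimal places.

3.740

T̂ = 0.881(132) + 0.119(100.57) = 116.292 + 11.96783 = 128.25983 → 128.2598
X − T̂ = 132 − 128.2598 = 3.7402 → 3.740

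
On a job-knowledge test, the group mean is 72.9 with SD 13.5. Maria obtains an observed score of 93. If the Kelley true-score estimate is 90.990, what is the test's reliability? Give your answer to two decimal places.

0.90

T̂ = ρX + (1 − ρ)μ  ⇒  T̂ − μ = ρ(X − μ)
ρ = (T̂ − μ)/(X − μ) = (90.990 − 72.9) / (93 − 72.9) = 18.090 / 20.1 = 0.9000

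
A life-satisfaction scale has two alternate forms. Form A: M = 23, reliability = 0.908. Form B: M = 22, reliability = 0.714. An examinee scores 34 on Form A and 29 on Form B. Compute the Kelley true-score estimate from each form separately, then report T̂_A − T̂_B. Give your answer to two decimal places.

T̂_A = 0.908(34) + 0.092(23) = 32.9880
T̂_B = 0.714(29) + 0.286(22) = 26.9980
T̂_A − T̂_B = 5.9900

5.99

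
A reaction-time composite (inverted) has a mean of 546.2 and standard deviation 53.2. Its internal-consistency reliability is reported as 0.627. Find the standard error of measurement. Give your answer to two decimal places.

32.49

SEM = SD · √(1 − ρ) = 53.2 × √0.373 = 53.2 × 0.6107 = 32.491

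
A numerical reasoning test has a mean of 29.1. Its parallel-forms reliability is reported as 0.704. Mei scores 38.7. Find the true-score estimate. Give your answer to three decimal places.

35.858

Kelley's formula gives T̂ = 0.704·38.7 + 0.296·29.1 = 27.2448 + 8.6136 = 35.8584.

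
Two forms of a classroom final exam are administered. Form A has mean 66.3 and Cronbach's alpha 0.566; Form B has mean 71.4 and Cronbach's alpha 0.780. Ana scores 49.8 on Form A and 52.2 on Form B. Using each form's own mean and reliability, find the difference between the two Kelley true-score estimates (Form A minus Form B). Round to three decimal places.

T̂_A = 0.566(49.8) + 0.434(66.3) = 56.96100
T̂_B = 0.780(52.2) + 0.220(71.4) = 56.42400
T̂_A − T̂_B = 0.53700

0.537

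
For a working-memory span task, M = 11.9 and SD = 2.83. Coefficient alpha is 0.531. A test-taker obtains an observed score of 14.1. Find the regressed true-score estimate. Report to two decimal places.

13.07

T̂ = 0.531(14.1) + 0.469(11.9) = 7.4871 + 5.5811 = 13.068 → 13.07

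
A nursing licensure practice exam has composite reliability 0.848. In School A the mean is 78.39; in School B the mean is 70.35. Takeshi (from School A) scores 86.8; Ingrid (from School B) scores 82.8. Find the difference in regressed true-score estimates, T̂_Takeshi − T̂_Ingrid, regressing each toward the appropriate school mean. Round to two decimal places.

T̂_Takeshi = 0.848(86.8) + 0.152(78.39) = 85.5217
T̂_Ingrid = 0.848(82.8) + 0.152(70.35) = 80.9076
Difference = 85.5217 − 80.9076 = 4.6141

4.61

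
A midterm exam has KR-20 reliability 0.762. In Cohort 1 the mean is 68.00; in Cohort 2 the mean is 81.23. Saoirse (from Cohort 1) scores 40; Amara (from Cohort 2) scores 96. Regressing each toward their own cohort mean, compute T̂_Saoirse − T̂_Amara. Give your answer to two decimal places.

T̂_Saoirse = 0.762(40) + 0.238(68.00) = 46.6640
T̂_Amara = 0.762(96) + 0.238(81.23) = 92.4847
Difference = 46.6640 − 92.4847 = -45.8207

-45.82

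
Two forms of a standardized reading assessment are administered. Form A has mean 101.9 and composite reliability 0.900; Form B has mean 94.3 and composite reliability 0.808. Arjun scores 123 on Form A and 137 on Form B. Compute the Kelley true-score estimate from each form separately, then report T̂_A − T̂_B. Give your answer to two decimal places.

-7.91

T̂_A = 0.900(123) + 0.100(101.9) = 120.8900
T̂_B = 0.808(137) + 0.192(94.3) = 128.8016
T̂_A − T̂_B = -7.9116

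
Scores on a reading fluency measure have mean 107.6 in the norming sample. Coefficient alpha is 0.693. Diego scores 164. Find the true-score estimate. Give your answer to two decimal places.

Kelley's formula gives T̂ = 0.693·164 + 0.307·107.6 = 113.652 + 33.0332 = 146.685.

146.69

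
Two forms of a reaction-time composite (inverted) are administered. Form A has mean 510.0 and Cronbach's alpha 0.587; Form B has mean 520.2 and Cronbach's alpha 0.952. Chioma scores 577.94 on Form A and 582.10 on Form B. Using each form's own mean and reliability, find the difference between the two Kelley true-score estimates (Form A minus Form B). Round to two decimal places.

-29.25

T̂_A = 0.587(577.94) + 0.413(510.0) = 549.8808
T̂_B = 0.952(582.10) + 0.048(520.2) = 579.1288
T̂_A − T̂_B = -29.2480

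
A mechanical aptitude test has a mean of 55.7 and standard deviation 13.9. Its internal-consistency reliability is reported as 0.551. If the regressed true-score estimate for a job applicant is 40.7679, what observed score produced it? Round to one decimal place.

T̂ = ρX + (1 − ρ)μ  ⇒  X = (T̂ − (1 − ρ)μ) / ρ
X = (40.7679 − 0.449 × 55.7) / 0.551 = (40.7679 − 25.0093) / 0.551 = 15.7586 / 0.551 = 28.600

28.6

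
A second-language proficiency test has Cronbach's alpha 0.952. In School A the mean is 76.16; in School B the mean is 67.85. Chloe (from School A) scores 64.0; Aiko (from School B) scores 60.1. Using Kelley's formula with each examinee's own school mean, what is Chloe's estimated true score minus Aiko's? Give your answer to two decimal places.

T̂_Chloe = 0.952(64.0) + 0.048(76.16) = 64.5837
T̂_Aiko = 0.952(60.1) + 0.048(67.85) = 60.4720
Difference = 64.5837 − 60.4720 = 4.1117

4.11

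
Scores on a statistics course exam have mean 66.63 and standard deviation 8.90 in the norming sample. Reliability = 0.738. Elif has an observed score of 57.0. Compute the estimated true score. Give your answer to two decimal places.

Weight the observed score by reliability and the mean by (1 − reliability): T̂ = 0.738·57.0 + 0.262·66.63 = 42.0660 + 17.45706 = 59.523.

59.52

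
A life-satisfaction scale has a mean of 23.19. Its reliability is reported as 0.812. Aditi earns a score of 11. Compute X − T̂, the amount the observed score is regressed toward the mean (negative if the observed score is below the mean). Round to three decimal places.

T̂ = ρX + (1 − ρ)μ
  = 0.812 × 11 + 0.188 × 23.19
  = 8.932 + 4.35972
  = 13.29172
  ≈ 13.2917
X − T̂ = 11 − 13.2917 = -2.2917 → -2.292

-2.292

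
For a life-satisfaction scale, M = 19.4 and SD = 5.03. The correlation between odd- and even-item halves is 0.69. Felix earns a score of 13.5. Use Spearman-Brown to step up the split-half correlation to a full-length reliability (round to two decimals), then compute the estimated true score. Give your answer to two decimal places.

Spearman-Brown: ρ = 2r/(1 + r) = 2(0.69)/(1 + 0.69) = 1.380/1.69 = 0.8166 → 0.82
T̂ = ρX + (1 − ρ)μ
  = 0.82 × 13.5 + 0.18 × 19.4
  = 11.070 + 3.492
  = 14.562
  ≈ 14.56

14.56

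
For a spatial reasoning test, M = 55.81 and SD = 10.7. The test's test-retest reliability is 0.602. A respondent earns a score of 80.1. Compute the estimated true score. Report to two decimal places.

T̂ = 0.602(80.1) + 0.398(55.81) = 48.2202 + 22.21238 = 70.433 → 70.43

70.43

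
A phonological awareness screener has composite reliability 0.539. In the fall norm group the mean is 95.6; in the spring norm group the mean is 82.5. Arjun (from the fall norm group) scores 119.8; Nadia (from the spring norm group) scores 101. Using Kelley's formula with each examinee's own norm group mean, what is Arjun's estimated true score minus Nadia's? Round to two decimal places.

16.17

T̂_Arjun = 0.539(119.8) + 0.461(95.6) = 108.6438
T̂_Nadia = 0.539(101) + 0.461(82.5) = 92.4715
Difference = 108.6438 − 92.4715 = 16.1723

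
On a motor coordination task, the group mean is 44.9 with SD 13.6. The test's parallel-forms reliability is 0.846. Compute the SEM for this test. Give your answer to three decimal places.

5.337

SEM = SD · √(1 − ρ) = 13.6 × √0.154 = 13.6 × 0.3924 = 5.3370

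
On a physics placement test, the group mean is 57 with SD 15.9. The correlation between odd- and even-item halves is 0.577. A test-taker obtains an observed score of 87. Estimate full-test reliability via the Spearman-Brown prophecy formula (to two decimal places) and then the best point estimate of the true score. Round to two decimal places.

78.90

Spearman-Brown: ρ = 2r/(1 + r) = 2(0.577)/(1 + 0.577) = 1.1540/1.577 = 0.7318 → 0.73
T̂ = ρX + (1 − ρ)μ
  = 0.73 × 87 + 0.27 × 57
  = 63.51 + 15.39
  = 78.900
  ≈ 78.90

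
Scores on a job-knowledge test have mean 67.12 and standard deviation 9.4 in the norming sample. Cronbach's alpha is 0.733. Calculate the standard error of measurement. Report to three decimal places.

SEM = SD · √(1 − ρ) = 9.4 × √0.267 = 9.4 × 0.5167 = 4.8572

4.857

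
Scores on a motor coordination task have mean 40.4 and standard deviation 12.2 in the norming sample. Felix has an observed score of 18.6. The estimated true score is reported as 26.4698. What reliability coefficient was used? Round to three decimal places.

T̂ = ρX + (1 − ρ)μ  ⇒  T̂ − μ = ρ(X − μ)
ρ = (T̂ − μ)/(X − μ) = (26.4698 − 40.4) / (18.6 − 40.4) = -13.9302 / -21.8 = 0.63900

0.639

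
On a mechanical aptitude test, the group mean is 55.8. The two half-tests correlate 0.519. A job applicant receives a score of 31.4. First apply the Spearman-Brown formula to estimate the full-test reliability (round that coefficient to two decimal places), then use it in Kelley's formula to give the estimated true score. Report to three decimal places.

Spearman-Brown: ρ = 2r/(1 + r) = 2(0.519)/(1 + 0.519) = 1.0380/1.519 = 0.6833 → 0.68
Kelley's formula gives T̂ = 0.68·31.4 + 0.32·55.8 = 21.352 + 17.856 = 39.2080.

39.208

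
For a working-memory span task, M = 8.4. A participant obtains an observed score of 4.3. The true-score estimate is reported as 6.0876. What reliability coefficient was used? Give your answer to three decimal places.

0.564

T̂ = ρX + (1 − ρ)μ  ⇒  T̂ − μ = ρ(X − μ)
ρ = (T̂ − μ)/(X − μ) = (6.0876 − 8.4) / (4.3 − 8.4) = -2.3124 / -4.1 = 0.56400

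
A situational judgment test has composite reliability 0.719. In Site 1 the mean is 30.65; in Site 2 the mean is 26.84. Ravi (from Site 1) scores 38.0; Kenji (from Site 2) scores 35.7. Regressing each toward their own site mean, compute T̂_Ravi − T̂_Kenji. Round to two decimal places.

2.72

T̂_Ravi = 0.719(38.0) + 0.281(30.65) = 35.9346
T̂_Kenji = 0.719(35.7) + 0.281(26.84) = 33.2103
Difference = 35.9346 − 33.2103 = 2.7243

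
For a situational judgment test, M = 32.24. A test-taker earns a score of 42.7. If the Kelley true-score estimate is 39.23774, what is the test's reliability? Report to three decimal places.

0.669

T̂ = ρX + (1 − ρ)μ  ⇒  T̂ − μ = ρ(X − μ)
ρ = (T̂ − μ)/(X − μ) = (39.23774 − 32.24) / (42.7 − 32.24) = 6.99774 / 10.46 = 0.66900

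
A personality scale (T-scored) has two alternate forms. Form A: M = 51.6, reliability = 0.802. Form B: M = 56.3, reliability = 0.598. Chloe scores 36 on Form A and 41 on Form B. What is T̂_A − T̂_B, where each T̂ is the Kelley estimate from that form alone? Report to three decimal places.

T̂_A = 0.802(36) + 0.198(51.6) = 39.08880
T̂_B = 0.598(41) + 0.402(56.3) = 47.15060
T̂_A − T̂_B = -8.06180

-8.062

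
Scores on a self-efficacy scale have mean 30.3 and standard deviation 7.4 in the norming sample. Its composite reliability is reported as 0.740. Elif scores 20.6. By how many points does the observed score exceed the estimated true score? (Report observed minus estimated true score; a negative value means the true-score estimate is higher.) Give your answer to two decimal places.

T̂ = 0.740(20.6) + 0.260(30.3) = 15.2440 + 7.8780 = 23.1220 → 23.122
X − T̂ = 20.6 − 23.122 = -2.522 → -2.52

-2.52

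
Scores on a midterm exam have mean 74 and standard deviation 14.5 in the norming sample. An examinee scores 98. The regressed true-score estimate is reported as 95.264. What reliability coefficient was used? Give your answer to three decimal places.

0.886

T̂ = ρX + (1 − ρ)μ  ⇒  T̂ − μ = ρ(X − μ)
ρ = (T̂ − μ)/(X − μ) = (95.264 − 74) / (98 − 74) = 21.264 / 24.0 = 0.88600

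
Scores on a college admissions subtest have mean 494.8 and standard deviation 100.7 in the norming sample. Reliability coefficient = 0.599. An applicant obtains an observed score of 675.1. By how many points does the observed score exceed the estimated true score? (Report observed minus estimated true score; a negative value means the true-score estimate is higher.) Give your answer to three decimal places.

T̂ = ρX + (1 − ρ)μ
  = 0.599 × 675.1 + 0.401 × 494.8
  = 404.3849 + 198.4148
  = 602.79970
  ≈ 602.7997
X − T̂ = 675.1 − 602.7997 = 72.3003 → 72.300

72.300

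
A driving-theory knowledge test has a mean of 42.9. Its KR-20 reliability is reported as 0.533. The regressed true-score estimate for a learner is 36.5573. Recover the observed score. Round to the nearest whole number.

31

T̂ = ρX + (1 − ρ)μ  ⇒  X = (T̂ − (1 − ρ)μ) / ρ
X = (36.5573 − 0.467 × 42.9) / 0.533 = (36.5573 − 20.0343) / 0.533 = 16.5230 / 0.533 = 31.00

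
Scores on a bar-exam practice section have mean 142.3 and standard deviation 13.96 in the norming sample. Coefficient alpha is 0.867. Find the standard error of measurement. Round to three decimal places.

SEM = SD · √(1 − ρ) = 13.96 × √0.133 = 13.96 × 0.3647 = 5.0911

5.091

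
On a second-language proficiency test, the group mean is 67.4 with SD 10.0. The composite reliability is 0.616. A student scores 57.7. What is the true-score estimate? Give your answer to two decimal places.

61.42

T̂ = 0.616(57.7) + 0.384(67.4) = 35.5432 + 25.8816 = 61.425 → 61.42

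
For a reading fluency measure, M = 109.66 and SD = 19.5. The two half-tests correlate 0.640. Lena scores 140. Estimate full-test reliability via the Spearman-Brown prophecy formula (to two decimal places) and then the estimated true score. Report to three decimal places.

133.325

Spearman-Brown: ρ = 2r/(1 + r) = 2(0.640)/(1 + 0.640) = 1.2800/1.640 = 0.7805 → 0.78
T̂ = 0.78(140) + 0.22(109.66) = 109.20 + 24.1252 = 133.3252 → 133.325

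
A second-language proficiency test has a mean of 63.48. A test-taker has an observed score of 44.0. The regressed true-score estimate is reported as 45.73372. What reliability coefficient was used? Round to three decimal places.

T̂ = ρX + (1 − ρ)μ  ⇒  T̂ − μ = ρ(X − μ)
ρ = (T̂ − μ)/(X − μ) = (45.73372 − 63.48) / (44.0 − 63.48) = -17.74628 / -19.48 = 0.91100

0.911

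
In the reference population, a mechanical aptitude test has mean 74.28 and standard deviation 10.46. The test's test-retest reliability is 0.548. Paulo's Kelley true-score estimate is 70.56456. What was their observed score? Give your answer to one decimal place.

T̂ = ρX + (1 − ρ)μ  ⇒  X = (T̂ − (1 − ρ)μ) / ρ
X = (70.56456 − 0.452 × 74.28) / 0.548 = (70.56456 − 33.57456) / 0.548 = 36.99000 / 0.548 = 67.500

67.5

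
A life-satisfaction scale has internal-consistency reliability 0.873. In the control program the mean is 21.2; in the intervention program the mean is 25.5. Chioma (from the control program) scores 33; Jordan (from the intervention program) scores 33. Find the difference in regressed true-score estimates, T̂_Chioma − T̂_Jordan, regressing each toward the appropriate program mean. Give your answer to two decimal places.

T̂_Chioma = 0.873(33) + 0.127(21.2) = 31.5014
T̂_Jordan = 0.873(33) + 0.127(25.5) = 32.0475
Difference = 31.5014 − 32.0475 = -0.5461

-0.55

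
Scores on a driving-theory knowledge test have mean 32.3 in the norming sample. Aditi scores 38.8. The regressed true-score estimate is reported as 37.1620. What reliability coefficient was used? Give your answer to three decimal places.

0.748

T̂ = ρX + (1 − ρ)μ  ⇒  T̂ − μ = ρ(X − μ)
ρ = (T̂ − μ)/(X − μ) = (37.1620 − 32.3) / (38.8 − 32.3) = 4.8620 / 6.5 = 0.74800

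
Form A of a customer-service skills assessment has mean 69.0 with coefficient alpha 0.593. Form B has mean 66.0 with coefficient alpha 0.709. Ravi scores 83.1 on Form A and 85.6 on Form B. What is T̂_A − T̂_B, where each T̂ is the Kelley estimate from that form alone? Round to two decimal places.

T̂_A = 0.593(83.1) + 0.407(69.0) = 77.3613
T̂_B = 0.709(85.6) + 0.291(66.0) = 79.8964
T̂_A − T̂_B = -2.5351

-2.54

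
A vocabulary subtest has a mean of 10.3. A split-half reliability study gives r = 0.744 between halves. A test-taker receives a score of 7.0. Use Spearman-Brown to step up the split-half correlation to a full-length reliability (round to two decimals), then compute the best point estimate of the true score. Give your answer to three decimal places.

Spearman-Brown: ρ = 2r/(1 + r) = 2(0.744)/(1 + 0.744) = 1.4880/1.744 = 0.8532 → 0.85
T̂ = 0.85(7.0) + 0.15(10.3) = 5.950 + 1.545 = 7.4950 → 7.495

7.495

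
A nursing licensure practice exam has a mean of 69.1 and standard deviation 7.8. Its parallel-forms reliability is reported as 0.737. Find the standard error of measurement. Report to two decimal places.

4.00

SEM = SD · √(1 − ρ) = 7.8 × √0.263 = 7.8 × 0.5128 = 4.000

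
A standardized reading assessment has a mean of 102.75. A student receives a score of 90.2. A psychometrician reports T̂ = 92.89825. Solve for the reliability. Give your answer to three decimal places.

0.785

T̂ = ρX + (1 − ρ)μ  ⇒  T̂ − μ = ρ(X − μ)
ρ = (T̂ − μ)/(X − μ) = (92.89825 − 102.75) / (90.2 − 102.75) = -9.85175 / -12.55 = 0.78500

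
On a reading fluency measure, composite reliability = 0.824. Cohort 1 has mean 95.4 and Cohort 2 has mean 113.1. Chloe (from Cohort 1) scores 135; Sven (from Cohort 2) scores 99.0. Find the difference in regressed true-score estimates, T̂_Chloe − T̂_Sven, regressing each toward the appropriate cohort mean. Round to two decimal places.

26.55

T̂_Chloe = 0.824(135) + 0.176(95.4) = 128.0304
T̂_Sven = 0.824(99.0) + 0.176(113.1) = 101.4816
Difference = 128.0304 − 101.4816 = 26.5488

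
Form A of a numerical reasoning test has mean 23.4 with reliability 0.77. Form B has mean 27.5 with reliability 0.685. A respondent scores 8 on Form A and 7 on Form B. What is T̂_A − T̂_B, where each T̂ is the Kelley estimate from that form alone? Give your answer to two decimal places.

-1.92

T̂_A = 0.77(8) + 0.23(23.4) = 11.5420
T̂_B = 0.685(7) + 0.315(27.5) = 13.4575
T̂_A − T̂_B = -1.9155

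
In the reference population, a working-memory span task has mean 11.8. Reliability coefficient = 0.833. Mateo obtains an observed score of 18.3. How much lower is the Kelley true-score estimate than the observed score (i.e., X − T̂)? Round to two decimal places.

T̂ = ρX + (1 − ρ)μ
  = 0.833 × 18.3 + 0.167 × 11.8
  = 15.2439 + 1.9706
  = 17.2145
  ≈ 17.215
X − T̂ = 18.3 − 17.215 = 1.085 → 1.09

1.09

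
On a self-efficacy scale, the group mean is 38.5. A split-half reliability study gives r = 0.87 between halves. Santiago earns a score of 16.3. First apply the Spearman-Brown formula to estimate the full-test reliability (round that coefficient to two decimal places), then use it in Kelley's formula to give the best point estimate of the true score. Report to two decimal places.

17.85

Spearman-Brown: ρ = 2r/(1 + r) = 2(0.87)/(1 + 0.87) = 1.740/1.87 = 0.9305 → 0.93
T̂ = ρX + (1 − ρ)μ
  = 0.93 × 16.3 + 0.07 × 38.5
  = 15.159 + 2.695
  = 17.854
  ≈ 17.85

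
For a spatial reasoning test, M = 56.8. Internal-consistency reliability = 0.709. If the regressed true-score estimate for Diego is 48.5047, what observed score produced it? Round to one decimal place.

45.1

T̂ = ρX + (1 − ρ)μ  ⇒  X = (T̂ − (1 − ρ)μ) / ρ
X = (48.5047 − 0.291 × 56.8) / 0.709 = (48.5047 − 16.5288) / 0.709 = 31.9759 / 0.709 = 45.100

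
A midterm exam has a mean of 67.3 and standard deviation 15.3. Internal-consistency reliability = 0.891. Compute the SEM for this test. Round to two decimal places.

5.05

SEM = SD · √(1 − ρ) = 15.3 × √0.109 = 15.3 × 0.3302 = 5.051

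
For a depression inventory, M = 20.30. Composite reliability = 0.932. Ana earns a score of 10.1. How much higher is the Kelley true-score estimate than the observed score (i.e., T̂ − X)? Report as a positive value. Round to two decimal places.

0.69

T̂ = 0.932(10.1) + 0.068(20.30) = 9.4132 + 1.38040 = 10.7936 → 10.794
T̂ − X = 10.794 − 10.1 = 0.694 → 0.69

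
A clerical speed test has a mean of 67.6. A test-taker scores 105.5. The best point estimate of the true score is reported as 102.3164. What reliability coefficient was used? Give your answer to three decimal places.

0.916

T̂ = ρX + (1 − ρ)μ  ⇒  T̂ − μ = ρ(X − μ)
ρ = (T̂ − μ)/(X − μ) = (102.3164 − 67.6) / (105.5 − 67.6) = 34.7164 / 37.9 = 0.91600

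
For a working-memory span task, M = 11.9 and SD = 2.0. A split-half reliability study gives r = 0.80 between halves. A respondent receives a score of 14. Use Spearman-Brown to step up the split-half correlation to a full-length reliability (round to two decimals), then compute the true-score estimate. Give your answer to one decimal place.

Spearman-Brown: ρ = 2r/(1 + r) = 2(0.80)/(1 + 0.80) = 1.600/1.80 = 0.8889 → 0.89
T̂ = 0.89(14) + 0.11(11.9) = 12.46 + 1.309 = 13.77 → 13.8

13.8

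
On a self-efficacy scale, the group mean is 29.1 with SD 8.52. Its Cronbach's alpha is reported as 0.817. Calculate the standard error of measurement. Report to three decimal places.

3.645

SEM = SD · √(1 − ρ) = 8.52 × √0.183 = 8.52 × 0.4278 = 3.6447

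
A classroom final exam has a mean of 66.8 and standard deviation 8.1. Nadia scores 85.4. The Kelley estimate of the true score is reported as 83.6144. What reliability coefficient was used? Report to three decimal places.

T̂ = ρX + (1 − ρ)μ  ⇒  T̂ − μ = ρ(X − μ)
ρ = (T̂ − μ)/(X − μ) = (83.6144 − 66.8) / (85.4 − 66.8) = 16.8144 / 18.6 = 0.90400

0.904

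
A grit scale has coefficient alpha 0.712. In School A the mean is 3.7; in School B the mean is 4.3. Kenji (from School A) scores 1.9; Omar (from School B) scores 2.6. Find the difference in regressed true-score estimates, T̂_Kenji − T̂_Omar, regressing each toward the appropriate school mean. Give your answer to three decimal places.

T̂_Kenji = 0.712(1.9) + 0.288(3.7) = 2.41840
T̂_Omar = 0.712(2.6) + 0.288(4.3) = 3.08960
Difference = 2.41840 − 3.08960 = -0.67120

-0.671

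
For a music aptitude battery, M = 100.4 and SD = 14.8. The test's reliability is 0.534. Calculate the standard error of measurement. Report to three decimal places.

SEM = SD · √(1 − ρ) = 14.8 × √0.466 = 14.8 × 0.6826 = 10.1031

10.103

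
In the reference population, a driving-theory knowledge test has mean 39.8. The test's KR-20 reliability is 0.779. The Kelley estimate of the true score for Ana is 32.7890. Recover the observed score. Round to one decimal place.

T̂ = ρX + (1 − ρ)μ  ⇒  X = (T̂ − (1 − ρ)μ) / ρ
X = (32.7890 − 0.221 × 39.8) / 0.779 = (32.7890 − 8.7958) / 0.779 = 23.9932 / 0.779 = 30.800

30.8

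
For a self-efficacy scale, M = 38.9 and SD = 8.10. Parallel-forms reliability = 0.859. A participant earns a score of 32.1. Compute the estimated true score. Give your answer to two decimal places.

33.06

Weight the observed score by reliability and the mean by (1 − reliability): T̂ = 0.859·32.1 + 0.141·38.9 = 27.5739 + 5.4849 = 33.059.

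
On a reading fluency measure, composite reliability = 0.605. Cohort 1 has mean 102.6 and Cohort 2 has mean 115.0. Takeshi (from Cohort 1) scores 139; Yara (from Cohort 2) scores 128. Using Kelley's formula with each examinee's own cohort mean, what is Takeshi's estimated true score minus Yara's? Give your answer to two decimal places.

T̂_Takeshi = 0.605(139) + 0.395(102.6) = 124.6220
T̂_Yara = 0.605(128) + 0.395(115.0) = 122.8650
Difference = 124.6220 − 122.8650 = 1.7570

1.76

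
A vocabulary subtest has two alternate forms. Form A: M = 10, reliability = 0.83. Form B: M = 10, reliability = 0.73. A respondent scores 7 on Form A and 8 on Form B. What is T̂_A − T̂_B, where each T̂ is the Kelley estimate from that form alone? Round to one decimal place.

T̂_A = 0.83(7) + 0.17(10) = 7.510
T̂_B = 0.73(8) + 0.27(10) = 8.540
T̂_A − T̂_B = -1.030

-1.0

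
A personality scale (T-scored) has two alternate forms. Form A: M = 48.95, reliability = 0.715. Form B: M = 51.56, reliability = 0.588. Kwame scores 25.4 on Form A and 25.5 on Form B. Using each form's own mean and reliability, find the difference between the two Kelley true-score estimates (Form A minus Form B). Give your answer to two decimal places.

-4.12

T̂_A = 0.715(25.4) + 0.285(48.95) = 32.1118
T̂_B = 0.588(25.5) + 0.412(51.56) = 36.2367
T̂_A − T̂_B = -4.1250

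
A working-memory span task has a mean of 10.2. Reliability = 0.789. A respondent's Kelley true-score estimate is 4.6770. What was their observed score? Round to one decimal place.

T̂ = ρX + (1 − ρ)μ  ⇒  X = (T̂ − (1 − ρ)μ) / ρ
X = (4.6770 − 0.211 × 10.2) / 0.789 = (4.6770 − 2.1522) / 0.789 = 2.5248 / 0.789 = 3.200

3.2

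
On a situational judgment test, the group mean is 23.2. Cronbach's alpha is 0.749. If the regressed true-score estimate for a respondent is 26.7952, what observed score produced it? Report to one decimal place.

T̂ = ρX + (1 − ρ)μ  ⇒  X = (T̂ − (1 − ρ)μ) / ρ
X = (26.7952 − 0.251 × 23.2) / 0.749 = (26.7952 − 5.8232) / 0.749 = 20.9720 / 0.749 = 28.000

28.0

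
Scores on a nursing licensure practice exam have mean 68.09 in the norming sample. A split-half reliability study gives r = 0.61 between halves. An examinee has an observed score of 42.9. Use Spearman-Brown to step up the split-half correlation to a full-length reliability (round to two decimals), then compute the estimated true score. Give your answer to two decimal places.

Spearman-Brown: ρ = 2r/(1 + r) = 2(0.61)/(1 + 0.61) = 1.220/1.61 = 0.7578 → 0.76
T̂ = ρX + (1 − ρ)μ
  = 0.76 × 42.9 + 0.24 × 68.09
  = 32.604 + 16.3416
  = 48.946
  ≈ 48.95

48.95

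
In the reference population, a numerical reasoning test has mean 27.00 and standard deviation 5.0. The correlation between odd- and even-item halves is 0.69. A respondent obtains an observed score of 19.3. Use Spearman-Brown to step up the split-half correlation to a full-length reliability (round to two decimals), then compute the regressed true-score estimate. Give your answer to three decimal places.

Spearman-Brown: ρ = 2r/(1 + r) = 2(0.69)/(1 + 0.69) = 1.380/1.69 = 0.8166 → 0.82
Regress the observed score toward the mean by the unreliability: T̂ = 0.82·19.3 + 0.18·27.00 = 15.826 + 4.8600 = 20.6860.

20.686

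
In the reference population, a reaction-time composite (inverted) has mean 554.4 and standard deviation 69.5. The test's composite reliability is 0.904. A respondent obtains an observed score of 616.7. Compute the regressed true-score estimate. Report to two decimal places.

610.72

T̂ = 0.904(616.7) + 0.096(554.4) = 557.4968 + 53.2224 = 610.719 → 610.72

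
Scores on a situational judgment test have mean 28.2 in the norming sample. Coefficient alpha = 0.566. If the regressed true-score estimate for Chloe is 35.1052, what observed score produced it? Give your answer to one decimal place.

T̂ = ρX + (1 − ρ)μ  ⇒  X = (T̂ − (1 − ρ)μ) / ρ
X = (35.1052 − 0.434 × 28.2) / 0.566 = (35.1052 − 12.2388) / 0.566 = 22.8664 / 0.566 = 40.400

40.4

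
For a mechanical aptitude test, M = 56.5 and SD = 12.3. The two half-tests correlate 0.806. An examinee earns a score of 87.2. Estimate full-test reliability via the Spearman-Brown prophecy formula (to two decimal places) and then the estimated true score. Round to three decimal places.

Spearman-Brown: ρ = 2r/(1 + r) = 2(0.806)/(1 + 0.806) = 1.6120/1.806 = 0.8926 → 0.89
Regress the observed score toward the mean by the unreliability: T̂ = 0.89·87.2 + 0.11·56.5 = 77.608 + 6.215 = 83.8230.

83.823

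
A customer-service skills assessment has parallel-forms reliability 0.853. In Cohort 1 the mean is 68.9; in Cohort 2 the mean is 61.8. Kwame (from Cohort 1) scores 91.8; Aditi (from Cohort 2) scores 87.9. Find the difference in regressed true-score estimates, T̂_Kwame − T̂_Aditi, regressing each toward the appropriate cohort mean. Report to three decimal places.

T̂_Kwame = 0.853(91.8) + 0.147(68.9) = 88.43370
T̂_Aditi = 0.853(87.9) + 0.147(61.8) = 84.06330
Difference = 88.43370 − 84.06330 = 4.37040

4.370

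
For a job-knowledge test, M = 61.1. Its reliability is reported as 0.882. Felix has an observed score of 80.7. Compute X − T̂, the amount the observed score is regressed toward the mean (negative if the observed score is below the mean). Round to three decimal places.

2.313

Regress the observed score toward the mean by the unreliability: T̂ = 0.882·80.7 + 0.118·61.1 = 71.1774 + 7.2098 = 78.38720.
X − T̂ = 80.7 − 78.3872 = 2.3128 → 2.313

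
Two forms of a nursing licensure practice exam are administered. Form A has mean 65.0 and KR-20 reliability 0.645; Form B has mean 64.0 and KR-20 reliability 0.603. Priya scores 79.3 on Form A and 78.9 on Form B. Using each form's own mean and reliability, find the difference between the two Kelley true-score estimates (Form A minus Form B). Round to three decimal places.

1.239

T̂_A = 0.645(79.3) + 0.355(65.0) = 74.22350
T̂_B = 0.603(78.9) + 0.397(64.0) = 72.98470
T̂_A − T̂_B = 1.23880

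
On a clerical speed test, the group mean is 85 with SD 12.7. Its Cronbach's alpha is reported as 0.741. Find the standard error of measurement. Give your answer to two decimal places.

SEM = SD · √(1 − ρ) = 12.7 × √0.259 = 12.7 × 0.5089 = 6.463

6.46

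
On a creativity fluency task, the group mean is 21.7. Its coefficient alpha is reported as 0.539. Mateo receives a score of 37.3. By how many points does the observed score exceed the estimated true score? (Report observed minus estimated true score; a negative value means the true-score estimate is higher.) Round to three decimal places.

T̂ = ρX + (1 − ρ)μ
  = 0.539 × 37.3 + 0.461 × 21.7
  = 20.1047 + 10.0037
  = 30.10840
  ≈ 30.1084
X − T̂ = 37.3 − 30.1084 = 7.1916 → 7.192

7.192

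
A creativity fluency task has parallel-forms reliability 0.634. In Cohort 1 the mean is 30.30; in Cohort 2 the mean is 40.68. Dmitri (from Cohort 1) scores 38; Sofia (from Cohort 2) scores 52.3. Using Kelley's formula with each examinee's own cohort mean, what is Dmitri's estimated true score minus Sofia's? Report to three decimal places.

T̂_Dmitri = 0.634(38) + 0.366(30.30) = 35.18180
T̂_Sofia = 0.634(52.3) + 0.366(40.68) = 48.04708
Difference = 35.18180 − 48.04708 = -12.86528

-12.865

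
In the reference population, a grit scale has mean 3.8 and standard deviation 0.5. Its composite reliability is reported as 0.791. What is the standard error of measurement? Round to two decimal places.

SEM = SD · √(1 − ρ) = 0.5 × √0.209 = 0.5 × 0.4572 = 0.229

0.23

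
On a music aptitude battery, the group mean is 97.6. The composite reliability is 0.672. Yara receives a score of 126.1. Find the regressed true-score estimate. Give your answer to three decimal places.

116.752

T̂ = 0.672(126.1) + 0.328(97.6) = 84.7392 + 32.0128 = 116.7520 → 116.752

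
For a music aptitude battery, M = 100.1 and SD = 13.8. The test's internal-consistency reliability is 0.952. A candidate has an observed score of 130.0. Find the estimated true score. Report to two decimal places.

128.56

T̂ = 0.952(130.0) + 0.048(100.1) = 123.7600 + 4.8048 = 128.565 → 128.56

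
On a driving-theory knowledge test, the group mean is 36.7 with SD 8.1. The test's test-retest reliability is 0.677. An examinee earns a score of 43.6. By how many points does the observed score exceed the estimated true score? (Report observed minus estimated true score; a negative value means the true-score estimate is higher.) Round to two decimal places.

2.23

Weight the observed score by reliability and the mean by (1 − reliability): T̂ = 0.677·43.6 + 0.323·36.7 = 29.5172 + 11.8541 = 41.3713.
X − T̂ = 43.6 − 41.371 = 2.229 → 2.23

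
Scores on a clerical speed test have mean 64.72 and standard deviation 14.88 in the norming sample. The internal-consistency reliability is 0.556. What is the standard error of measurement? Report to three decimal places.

9.915

SEM = SD · √(1 − ρ) = 14.88 × √0.444 = 14.88 × 0.6663 = 9.9150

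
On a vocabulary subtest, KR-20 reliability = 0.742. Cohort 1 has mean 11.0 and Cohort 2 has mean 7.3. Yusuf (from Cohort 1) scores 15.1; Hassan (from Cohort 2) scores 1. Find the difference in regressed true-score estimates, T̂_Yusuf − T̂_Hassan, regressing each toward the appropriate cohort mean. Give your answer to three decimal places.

T̂_Yusuf = 0.742(15.1) + 0.258(11.0) = 14.04220
T̂_Hassan = 0.742(1) + 0.258(7.3) = 2.62540
Difference = 14.04220 − 2.62540 = 11.41680

11.417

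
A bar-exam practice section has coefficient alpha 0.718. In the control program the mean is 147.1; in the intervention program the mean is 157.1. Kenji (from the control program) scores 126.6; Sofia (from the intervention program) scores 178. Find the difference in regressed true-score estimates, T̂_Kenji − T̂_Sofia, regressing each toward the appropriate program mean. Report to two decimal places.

-39.73

T̂_Kenji = 0.718(126.6) + 0.282(147.1) = 132.3810
T̂_Sofia = 0.718(178) + 0.282(157.1) = 172.1062
Difference = 132.3810 − 172.1062 = -39.7252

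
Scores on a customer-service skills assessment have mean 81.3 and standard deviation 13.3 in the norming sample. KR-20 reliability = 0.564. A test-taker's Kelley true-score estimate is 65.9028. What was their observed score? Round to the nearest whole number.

T̂ = ρX + (1 − ρ)μ  ⇒  X = (T̂ − (1 − ρ)μ) / ρ
X = (65.9028 − 0.436 × 81.3) / 0.564 = (65.9028 − 35.4468) / 0.564 = 30.4560 / 0.564 = 54.00

54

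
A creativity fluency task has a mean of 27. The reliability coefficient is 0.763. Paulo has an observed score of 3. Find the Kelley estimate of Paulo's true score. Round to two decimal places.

T̂ = 0.763(3) + 0.237(27) = 2.289 + 6.399 = 8.688 → 8.69

8.69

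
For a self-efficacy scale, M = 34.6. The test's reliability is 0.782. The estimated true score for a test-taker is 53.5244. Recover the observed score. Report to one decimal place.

58.8

T̂ = ρX + (1 − ρ)μ  ⇒  X = (T̂ − (1 − ρ)μ) / ρ
X = (53.5244 − 0.218 × 34.6) / 0.782 = (53.5244 − 7.5428) / 0.782 = 45.9816 / 0.782 = 58.800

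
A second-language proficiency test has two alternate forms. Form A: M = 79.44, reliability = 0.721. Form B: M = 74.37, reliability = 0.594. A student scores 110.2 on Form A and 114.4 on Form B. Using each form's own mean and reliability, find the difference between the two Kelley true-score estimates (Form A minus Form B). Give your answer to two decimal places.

3.47

T̂_A = 0.721(110.2) + 0.279(79.44) = 101.6180
T̂_B = 0.594(114.4) + 0.406(74.37) = 98.1478
T̂_A − T̂_B = 3.4701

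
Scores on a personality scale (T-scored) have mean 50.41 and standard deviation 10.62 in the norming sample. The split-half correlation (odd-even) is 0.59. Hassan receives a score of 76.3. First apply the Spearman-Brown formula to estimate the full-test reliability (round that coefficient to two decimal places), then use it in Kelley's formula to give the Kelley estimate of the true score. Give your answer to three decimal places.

Spearman-Brown: ρ = 2r/(1 + r) = 2(0.59)/(1 + 0.59) = 1.180/1.59 = 0.7421 → 0.74
T̂ = 0.74(76.3) + 0.26(50.41) = 56.462 + 13.1066 = 69.5686 → 69.569

69.569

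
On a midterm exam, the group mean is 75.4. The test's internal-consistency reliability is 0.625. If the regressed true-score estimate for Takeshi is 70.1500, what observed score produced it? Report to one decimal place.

67.0

T̂ = ρX + (1 − ρ)μ  ⇒  X = (T̂ − (1 − ρ)μ) / ρ
X = (70.1500 − 0.375 × 75.4) / 0.625 = (70.1500 − 28.2750) / 0.625 = 41.8750 / 0.625 = 67.000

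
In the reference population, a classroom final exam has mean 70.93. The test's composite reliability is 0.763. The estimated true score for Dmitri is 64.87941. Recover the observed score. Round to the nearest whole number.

T̂ = ρX + (1 − ρ)μ  ⇒  X = (T̂ − (1 − ρ)μ) / ρ
X = (64.87941 − 0.237 × 70.93) / 0.763 = (64.87941 − 16.81041) / 0.763 = 48.06900 / 0.763 = 63.00

63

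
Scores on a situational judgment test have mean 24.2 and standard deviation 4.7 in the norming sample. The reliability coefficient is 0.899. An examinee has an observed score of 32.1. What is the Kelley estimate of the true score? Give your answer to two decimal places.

T̂ = 0.899(32.1) + 0.101(24.2) = 28.8579 + 2.4442 = 31.302 → 31.30

31.30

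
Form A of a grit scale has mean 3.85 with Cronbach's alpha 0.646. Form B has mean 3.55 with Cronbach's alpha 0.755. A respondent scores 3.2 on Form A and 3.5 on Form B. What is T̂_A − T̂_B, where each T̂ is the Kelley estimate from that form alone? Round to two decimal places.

T̂_A = 0.646(3.2) + 0.354(3.85) = 3.4301
T̂_B = 0.755(3.5) + 0.245(3.55) = 3.5122
T̂_A − T̂_B = -0.0821

-0.08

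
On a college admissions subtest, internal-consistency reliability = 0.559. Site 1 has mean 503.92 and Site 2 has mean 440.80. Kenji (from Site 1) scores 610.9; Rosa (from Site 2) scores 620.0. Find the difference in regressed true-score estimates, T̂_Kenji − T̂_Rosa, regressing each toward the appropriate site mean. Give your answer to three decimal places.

22.749

T̂_Kenji = 0.559(610.9) + 0.441(503.92) = 563.72182
T̂_Rosa = 0.559(620.0) + 0.441(440.80) = 540.97280
Difference = 563.72182 − 540.97280 = 22.74902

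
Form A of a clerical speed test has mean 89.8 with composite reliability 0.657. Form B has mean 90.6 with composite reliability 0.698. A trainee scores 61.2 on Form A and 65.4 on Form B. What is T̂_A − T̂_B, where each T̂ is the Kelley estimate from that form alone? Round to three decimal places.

-2.001

T̂_A = 0.657(61.2) + 0.343(89.8) = 71.00980
T̂_B = 0.698(65.4) + 0.302(90.6) = 73.01040
T̂_A − T̂_B = -2.00060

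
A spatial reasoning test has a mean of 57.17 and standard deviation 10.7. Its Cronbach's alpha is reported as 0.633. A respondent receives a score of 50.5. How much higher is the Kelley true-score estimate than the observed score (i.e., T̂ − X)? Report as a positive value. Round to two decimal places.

Regress the observed score toward the mean by the unreliability: T̂ = 0.633·50.5 + 0.367·57.17 = 31.9665 + 20.98139 = 52.9479.
T̂ − X = 52.948 − 50.5 = 2.448 → 2.45

2.45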